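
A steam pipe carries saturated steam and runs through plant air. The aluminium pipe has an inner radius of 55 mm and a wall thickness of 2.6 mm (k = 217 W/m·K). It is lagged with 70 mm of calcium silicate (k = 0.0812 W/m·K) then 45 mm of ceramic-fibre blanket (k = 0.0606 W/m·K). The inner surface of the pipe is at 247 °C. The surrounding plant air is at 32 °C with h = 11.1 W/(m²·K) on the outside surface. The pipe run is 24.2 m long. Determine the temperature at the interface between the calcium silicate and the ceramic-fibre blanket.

Radial resistances (cylindrical: R_cond = ln(r_o/r_i)/(2πkL), R_conv = 1/(h·2πrL)):
R_aluminium pipe wall = ln(57.6/55)/(2π×217×24.2) = 1.4×10^-6 K/W
R_calcium silicate = ln(127.6/57.6)/(2π×0.0812×24.2) = 0.06442 K/W
R_ceramic-fibre blanket = ln(172.6/127.6)/(2π×0.0606×24.2) = 0.03278 K/W
R_outer film = 1/(h_o·2πr_oL) = 1/(11.1×2π×0.1726×24.2) = 0.003433 K/W
R_total = 0.1006 K/W
Q = ΔT/R_total = 215/0.1006
Q = 2140 W
T_interface = T_inner − Q·ΣR(inner→interface) = 247 − 2140×0.06442

T ≈ 109 °C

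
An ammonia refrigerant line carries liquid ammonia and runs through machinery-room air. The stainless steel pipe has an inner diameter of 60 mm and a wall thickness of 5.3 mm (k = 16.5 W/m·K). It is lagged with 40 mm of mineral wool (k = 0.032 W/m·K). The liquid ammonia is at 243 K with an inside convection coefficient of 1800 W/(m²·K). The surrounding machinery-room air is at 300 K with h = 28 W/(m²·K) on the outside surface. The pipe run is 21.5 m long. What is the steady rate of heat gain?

Q ≈ 318 W

Cylindrical conduction, so R = ln(r₂/r₁)/(2πkL) per layer, in series:
R_inner film = 1/(h_i·2πr₁L) = 1/(1800×2π×0.03×21.5) = 1.371×10^-4 K/W
R_stainless steel pipe wall = ln(35.3/30)/(2π×16.5×21.5) = 7.299×10^-5 K/W
R_mineral wool = ln(75.3/35.3)/(2π×0.032×21.5) = 0.1753 K/W
R_outer film = 1/(h_o·2πr_oL) = 1/(28×2π×0.0753×21.5) = 0.003511 K/W
R_total = 0.179 K/W
Q = ΔT/R_total = 57/0.179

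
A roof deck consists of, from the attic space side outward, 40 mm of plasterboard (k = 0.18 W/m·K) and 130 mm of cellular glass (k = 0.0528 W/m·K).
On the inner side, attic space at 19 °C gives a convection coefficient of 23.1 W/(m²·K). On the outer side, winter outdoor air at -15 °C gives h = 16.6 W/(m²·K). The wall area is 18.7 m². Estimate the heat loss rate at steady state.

Q ≈ 228 W

Series thermal resistances:
R_inner film = 1/(h_i·A) = 1/(23.1×18.7) = 0.002315 K/W
R_plasterboard = L/(kA) = 0.04/(0.18×18.7) = 0.01188 K/W
R_cellular glass = L/(kA) = 0.13/(0.0528×18.7) = 0.1317 K/W
R_outer film = 1/(h_o·A) = 1/(16.6×18.7) = 0.003221 K/W
R_total = 0.1491 K/W
Q = ΔT / R_total = 34 / 0.1491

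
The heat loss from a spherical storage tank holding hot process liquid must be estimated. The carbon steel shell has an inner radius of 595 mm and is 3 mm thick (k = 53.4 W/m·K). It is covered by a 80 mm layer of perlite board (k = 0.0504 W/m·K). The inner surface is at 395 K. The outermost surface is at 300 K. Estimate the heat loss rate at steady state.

Q ≈ 305 W

Each spherical layer contributes R = (1/r_i − 1/r_o)/(4πk):
R_carbon steel shell = (1/0.595 − 1/0.598)/(4π×53.4) = 1.256×10^-5 K/W
R_perlite board = (1/0.598 − 1/0.678)/(4π×0.0504) = 0.3115 K/W
R_total = 0.3116 K/W
Q = ΔT/R_total = 95/0.3116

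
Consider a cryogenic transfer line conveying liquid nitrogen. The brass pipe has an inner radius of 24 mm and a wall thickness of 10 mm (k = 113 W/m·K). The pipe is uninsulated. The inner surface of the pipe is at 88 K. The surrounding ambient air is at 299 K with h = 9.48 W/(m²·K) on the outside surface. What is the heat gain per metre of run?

q′ ≈ 427 W/m

Per-layer cylindrical resistances, series-summed:
R_brass pipe wall = ln(34/24)/(2π×113×1) = 4.906×10^-4 K/W
R_outer film = 1/(h_o·2πr_oL) = 1/(9.48×2π×0.034×1) = 0.4938 K/W
R_total = 0.4943 K/W
Q = ΔT/R_total = 211/0.4943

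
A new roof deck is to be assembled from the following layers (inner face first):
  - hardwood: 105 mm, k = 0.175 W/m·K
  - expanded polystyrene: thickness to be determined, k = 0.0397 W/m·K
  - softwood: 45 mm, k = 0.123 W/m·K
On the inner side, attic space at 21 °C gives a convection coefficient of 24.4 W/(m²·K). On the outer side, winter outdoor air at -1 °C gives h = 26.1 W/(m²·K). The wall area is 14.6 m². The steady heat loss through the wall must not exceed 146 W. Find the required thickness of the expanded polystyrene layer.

Series thermal resistances:
R_inner film = 1/(h_i·A) = 1/(24.4×14.6) = 0.002807 K/W
R_hardwood = L/(kA) = 0.105/(0.175×14.6) = 0.0411 K/W
R_softwood = L/(kA) = 0.045/(0.123×14.6) = 0.02506 K/W
R_outer film = 1/(h_o·A) = 1/(26.1×14.6) = 0.002624 K/W
Sum of the known resistances R_other = 0.07159 K/W
Required total resistance R_tot = ΔT/Q_allow = 22/146 = 0.1507 K/W
R_expanded polystyrene = R_tot − R_other = 0.0791 K/W
L = R·k·A = 0.0791×0.0397×14.6

L ≈ 45.8 mm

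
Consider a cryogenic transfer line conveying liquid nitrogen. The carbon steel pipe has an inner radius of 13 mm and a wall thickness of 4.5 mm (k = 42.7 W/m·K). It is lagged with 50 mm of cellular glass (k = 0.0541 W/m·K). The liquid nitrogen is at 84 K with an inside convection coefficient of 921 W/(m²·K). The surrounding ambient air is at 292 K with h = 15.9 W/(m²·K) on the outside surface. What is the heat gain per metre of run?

For a radial system each layer contributes R = ln(r_out/r_in)/(2πkL); films add R = 1/(hA).
R_inner film = 1/(h_i·2πr₁L) = 1/(921×2π×0.013×1) = 0.01329 K/W
R_carbon steel pipe wall = ln(17.5/13)/(2π×42.7×1) = 0.001108 K/W
R_cellular glass = ln(67.5/17.5)/(2π×0.0541×1) = 3.971 K/W
R_outer film = 1/(h_o·2πr_oL) = 1/(15.9×2π×0.0675×1) = 0.1483 K/W
R_total = 4.134 K/W
Q = ΔT/R_total = 208/4.134

q′ ≈ 50.3 W/m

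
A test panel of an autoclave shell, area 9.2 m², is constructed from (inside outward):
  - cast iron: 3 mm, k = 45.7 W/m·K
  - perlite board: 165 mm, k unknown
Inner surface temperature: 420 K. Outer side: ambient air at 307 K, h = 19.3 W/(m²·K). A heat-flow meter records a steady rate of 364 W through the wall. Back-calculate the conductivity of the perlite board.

Model the wall as resistances in series:
R_cast iron = L/(kA) = 0.003/(45.7×9.2) = 7.135×10^-6 K/W
R_outer film = 1/(h_o·A) = 1/(19.3×9.2) = 0.005632 K/W
Sum of known resistances R_other = 0.005639 K/W
Total R = ΔT/Q = 113/364 = 0.3104 K/W
R_perlite board = R_total − R_other = 0.3048 K/W
k = L/(R·A) = 0.165/(0.3048×9.2)

k ≈ 0.0588 W/(m·K)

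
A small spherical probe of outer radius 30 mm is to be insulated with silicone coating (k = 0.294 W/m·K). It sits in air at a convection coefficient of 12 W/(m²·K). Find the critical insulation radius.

r_cr ≈ 49 mm

For a sphere r_cr = 2k/h = 2×0.294/12
r_cr = 49 mm; since the bare radius (30 mm) is below r_cr, adding a thin layer of insulation will *increase* heat loss.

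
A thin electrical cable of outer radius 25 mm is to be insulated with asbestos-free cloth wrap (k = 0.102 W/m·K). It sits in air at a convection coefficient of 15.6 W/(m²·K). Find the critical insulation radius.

For a cylinder r_cr = k/h = 0.102/15.6
r_cr = 6.54 mm; since the bare radius (25 mm) is above r_cr, any added insulation will reduce heat loss.

r_cr ≈ 6.54 mm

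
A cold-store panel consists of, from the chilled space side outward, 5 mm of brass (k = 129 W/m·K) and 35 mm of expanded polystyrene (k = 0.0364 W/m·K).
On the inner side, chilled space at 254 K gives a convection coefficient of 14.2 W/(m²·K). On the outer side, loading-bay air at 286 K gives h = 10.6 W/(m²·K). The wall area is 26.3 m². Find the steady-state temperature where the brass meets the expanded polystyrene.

T ≈ 256 K

Series thermal resistances:
R_inner film = 1/(h_i·A) = 1/(14.2×26.3) = 0.002678 K/W
R_brass = L/(kA) = 0.005/(129×26.3) = 1.474×10^-6 K/W
R_expanded polystyrene = L/(kA) = 0.035/(0.0364×26.3) = 0.03656 K/W
R_outer film = 1/(h_o·A) = 1/(10.6×26.3) = 0.003587 K/W
R_total = 0.04283 K/W;  Q = ΔT/R_total = 32/0.04283 = 747.2 W
T_interface = T_inner + Q·ΣR(inner→interface) = 254 + 747×0.002679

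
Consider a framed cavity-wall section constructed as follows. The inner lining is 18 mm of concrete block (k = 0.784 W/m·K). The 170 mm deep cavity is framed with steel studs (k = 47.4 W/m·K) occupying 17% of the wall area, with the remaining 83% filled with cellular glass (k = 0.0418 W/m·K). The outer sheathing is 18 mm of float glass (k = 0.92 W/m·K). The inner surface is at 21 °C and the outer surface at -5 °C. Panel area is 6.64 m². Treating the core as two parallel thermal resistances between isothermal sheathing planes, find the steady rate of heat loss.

Q ≈ 2720 W

Sheathing layers in series; stud and cavity paths in parallel between them.
R_inner = 0.018/(0.784×6.64) = 0.003458 K/W
R_stud  = 0.17/(47.4×0.17×6.64) = 0.003177 K/W
R_cav   = 0.17/(0.0418×0.83×6.64) = 0.7379 K/W
1/R_core = 1/R_stud + 1/R_cav → R_core = 0.003164 K/W
R_outer = 0.018/(0.92×6.64) = 0.002947 K/W
R_total = 0.009568 K/W
Q = ΔT/R_total = 26/0.009568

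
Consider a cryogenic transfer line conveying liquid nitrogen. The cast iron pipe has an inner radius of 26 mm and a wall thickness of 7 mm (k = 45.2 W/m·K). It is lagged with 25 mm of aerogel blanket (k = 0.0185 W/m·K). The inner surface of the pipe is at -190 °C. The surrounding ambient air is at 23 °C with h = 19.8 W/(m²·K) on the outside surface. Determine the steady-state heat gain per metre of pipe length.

q′ ≈ 42.7 W/m

Per-layer cylindrical resistances, series-summed:
R_cast iron pipe wall = ln(33/26)/(2π×45.2×1) = 8.395×10^-4 K/W
R_aerogel blanket = ln(58/33)/(2π×0.0185×1) = 4.852 K/W
R_outer film = 1/(h_o·2πr_oL) = 1/(19.8×2π×0.058×1) = 0.1386 K/W
R_total = 4.991 K/W
Q = ΔT/R_total = 213/4.991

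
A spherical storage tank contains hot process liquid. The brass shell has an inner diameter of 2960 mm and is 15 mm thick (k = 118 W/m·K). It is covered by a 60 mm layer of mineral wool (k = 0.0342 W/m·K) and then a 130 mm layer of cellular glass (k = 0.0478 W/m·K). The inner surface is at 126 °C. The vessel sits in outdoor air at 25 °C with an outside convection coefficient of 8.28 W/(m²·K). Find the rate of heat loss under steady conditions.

Spherical conduction: R = (1/r_in − 1/r_out)/(4πk) per layer; series-sum.
R_brass shell = (1/1.48 − 1/1.495)/(4π×118) = 4.572×10^-6 K/W
R_mineral wool = (1/1.495 − 1/1.555)/(4π×0.0342) = 0.06005 K/W
R_cellular glass = (1/1.555 − 1/1.685)/(4π×0.0478) = 0.0826 K/W
R_outer film = 1/(h·4πr_o²) = 1/(8.28×4π×1.685²) = 0.003385 K/W
R_total = 0.146 K/W
Q = ΔT/R_total = 101/0.146

Q ≈ 692 W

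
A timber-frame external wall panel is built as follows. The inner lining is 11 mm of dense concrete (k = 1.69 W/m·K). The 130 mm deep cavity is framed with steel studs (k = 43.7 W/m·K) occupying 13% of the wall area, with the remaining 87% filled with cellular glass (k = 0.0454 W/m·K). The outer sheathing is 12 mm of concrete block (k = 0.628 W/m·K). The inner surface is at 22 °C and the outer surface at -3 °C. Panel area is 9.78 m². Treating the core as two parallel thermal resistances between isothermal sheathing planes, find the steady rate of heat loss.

Q ≈ 5060 W

Sheathing layers in series; stud and cavity paths in parallel between them.
R_inner = 0.011/(1.69×9.78) = 6.655×10^-4 K/W
R_stud  = 0.13/(43.7×0.13×9.78) = 0.00234 K/W
R_cav   = 0.13/(0.0454×0.87×9.78) = 0.3365 K/W
1/R_core = 1/R_stud + 1/R_cav → R_core = 0.002324 K/W
R_outer = 0.012/(0.628×9.78) = 0.001954 K/W
R_total = 0.004943 K/W
Q = ΔT/R_total = 25/0.004943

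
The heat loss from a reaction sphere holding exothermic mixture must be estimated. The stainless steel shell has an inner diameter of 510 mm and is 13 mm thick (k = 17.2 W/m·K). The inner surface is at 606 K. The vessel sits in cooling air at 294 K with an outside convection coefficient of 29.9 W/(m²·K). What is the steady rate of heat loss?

For a spherical shell R = (1/r₁ − 1/r₂)/(4πk); film R = 1/(h·4πr²). In series:
R_stainless steel shell = (1/0.255 − 1/0.268)/(4π×17.2) = 8.801×10^-4 K/W
R_outer film = 1/(h·4πr_o²) = 1/(29.9×4π×0.268²) = 0.03706 K/W
R_total = 0.03794 K/W
Q = ΔT/R_total = 312/0.03794

Q ≈ 8220 W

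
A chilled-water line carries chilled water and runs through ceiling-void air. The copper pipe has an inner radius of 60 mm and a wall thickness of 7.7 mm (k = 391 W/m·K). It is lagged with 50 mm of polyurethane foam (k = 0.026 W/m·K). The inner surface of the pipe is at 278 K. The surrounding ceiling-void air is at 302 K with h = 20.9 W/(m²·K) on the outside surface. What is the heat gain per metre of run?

Cylindrical conduction, so R = ln(r₂/r₁)/(2πkL) per layer, in series:
R_copper pipe wall = ln(67.7/60)/(2π×391×1) = 4.915×10^-5 K/W
R_polyurethane foam = ln(117.7/67.7)/(2π×0.026×1) = 3.385 K/W
R_outer film = 1/(h_o·2πr_oL) = 1/(20.9×2π×0.1177×1) = 0.0647 K/W
R_total = 3.45 K/W
Q = ΔT/R_total = 24/3.45

q′ ≈ 6.96 W/m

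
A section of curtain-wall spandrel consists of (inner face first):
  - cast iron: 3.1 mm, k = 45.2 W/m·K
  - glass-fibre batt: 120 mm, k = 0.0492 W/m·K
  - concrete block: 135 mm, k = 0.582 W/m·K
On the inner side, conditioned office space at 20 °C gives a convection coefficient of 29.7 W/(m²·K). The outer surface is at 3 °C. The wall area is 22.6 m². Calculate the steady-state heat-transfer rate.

Q ≈ 142 W

Model the wall as resistances in series:
R_inner film = 1/(h_i·A) = 1/(29.7×22.6) = 0.00149 K/W
R_cast iron = L/(kA) = 0.0031/(45.2×22.6) = 3.035×10^-6 K/W
R_glass-fibre batt = L/(kA) = 0.12/(0.0492×22.6) = 0.1079 K/W
R_concrete block = L/(kA) = 0.135/(0.582×22.6) = 0.01026 K/W
R_total = 0.1197 K/W
Q = ΔT / R_total = 17 / 0.1197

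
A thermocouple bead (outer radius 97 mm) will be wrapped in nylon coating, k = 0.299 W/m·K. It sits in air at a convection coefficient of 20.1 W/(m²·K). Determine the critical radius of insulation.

For a sphere r_cr = 2k/h = 2×0.299/20.1
r_cr = 29.8 mm; since the bare radius (97 mm) is above r_cr, any added insulation will reduce heat loss.

r_cr ≈ 29.8 mm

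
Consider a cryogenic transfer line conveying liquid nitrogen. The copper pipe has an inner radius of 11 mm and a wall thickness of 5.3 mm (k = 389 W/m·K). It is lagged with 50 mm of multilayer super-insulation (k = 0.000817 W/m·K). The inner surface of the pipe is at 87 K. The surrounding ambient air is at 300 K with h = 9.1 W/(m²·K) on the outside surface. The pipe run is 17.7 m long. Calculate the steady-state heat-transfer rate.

Radial resistances (cylindrical: R_cond = ln(r_o/r_i)/(2πkL), R_conv = 1/(h·2πrL)):
R_copper pipe wall = ln(16.3/11)/(2π×389×17.7) = 9.091×10^-6 K/W
R_multilayer super-insulation = ln(66.3/16.3)/(2π×0.000817×17.7) = 15.44 K/W
R_outer film = 1/(h_o·2πr_oL) = 1/(9.1×2π×0.0663×17.7) = 0.0149 K/W
R_total = 15.46 K/W
Q = ΔT/R_total = 213/15.46

Q ≈ 13.8 W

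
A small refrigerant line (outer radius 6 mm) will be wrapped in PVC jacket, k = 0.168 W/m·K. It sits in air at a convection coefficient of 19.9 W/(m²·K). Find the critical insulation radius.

For a cylinder r_cr = k/h = 0.168/19.9
r_cr = 8.44 mm; since the bare radius (6 mm) is below r_cr, adding a thin layer of insulation will *increase* heat loss.

r_cr ≈ 8.44 mm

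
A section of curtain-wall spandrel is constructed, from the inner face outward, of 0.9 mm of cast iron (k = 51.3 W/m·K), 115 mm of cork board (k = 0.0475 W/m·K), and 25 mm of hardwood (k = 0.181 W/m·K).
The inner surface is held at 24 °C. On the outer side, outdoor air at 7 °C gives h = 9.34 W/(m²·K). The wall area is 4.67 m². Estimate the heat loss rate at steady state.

Treating each layer as a thermal resistance in series:
R_cast iron = L/(kA) = 0.0009/(51.3×4.67) = 3.757×10^-6 K/W
R_cork board = L/(kA) = 0.115/(0.0475×4.67) = 0.5184 K/W
R_hardwood = L/(kA) = 0.025/(0.181×4.67) = 0.02958 K/W
R_outer film = 1/(h_o·A) = 1/(9.34×4.67) = 0.02293 K/W
R_total = 0.5709 K/W
Q = ΔT / R_total = 17 / 0.5709

Q ≈ 29.8 W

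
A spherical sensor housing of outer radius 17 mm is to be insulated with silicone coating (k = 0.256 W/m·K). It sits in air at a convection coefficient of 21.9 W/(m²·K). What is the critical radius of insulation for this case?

For a sphere r_cr = 2k/h = 2×0.256/21.9
r_cr = 23.4 mm; since the bare radius (17 mm) is below r_cr, adding a thin layer of insulation will *increase* heat loss.

r_cr ≈ 23.4 mm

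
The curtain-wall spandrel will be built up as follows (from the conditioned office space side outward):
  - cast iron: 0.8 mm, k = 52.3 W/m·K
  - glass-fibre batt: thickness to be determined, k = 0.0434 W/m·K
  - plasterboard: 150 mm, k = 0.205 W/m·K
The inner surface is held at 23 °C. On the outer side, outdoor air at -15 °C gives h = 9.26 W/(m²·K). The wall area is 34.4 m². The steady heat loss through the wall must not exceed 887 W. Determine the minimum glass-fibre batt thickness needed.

Using the resistance-network approach (series):
R_cast iron = L/(kA) = 0.0008/(52.3×34.4) = 4.447×10^-7 K/W
R_plasterboard = L/(kA) = 0.15/(0.205×34.4) = 0.02127 K/W
R_outer film = 1/(h_o·A) = 1/(9.26×34.4) = 0.003139 K/W
Sum of the known resistances R_other = 0.02441 K/W
Required total resistance R_tot = ΔT/Q_allow = 38/887 = 0.04284 K/W
R_glass-fibre batt = R_tot − R_other = 0.01843 K/W
L = R·k·A = 0.01843×0.0434×34.4

L ≈ 27.5 mm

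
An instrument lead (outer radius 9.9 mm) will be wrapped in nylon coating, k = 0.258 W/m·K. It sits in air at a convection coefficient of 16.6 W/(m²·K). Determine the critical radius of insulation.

For a cylinder r_cr = k/h = 0.258/16.6
r_cr = 15.5 mm; since the bare radius (9.9 mm) is below r_cr, adding a thin layer of insulation will *increase* heat loss.

r_cr ≈ 15.5 mm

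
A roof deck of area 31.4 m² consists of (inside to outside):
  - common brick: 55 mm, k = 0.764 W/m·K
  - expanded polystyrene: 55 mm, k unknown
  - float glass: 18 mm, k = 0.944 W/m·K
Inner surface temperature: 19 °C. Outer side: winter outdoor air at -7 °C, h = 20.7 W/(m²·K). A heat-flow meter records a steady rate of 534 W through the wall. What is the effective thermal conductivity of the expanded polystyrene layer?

Using the resistance-network approach (series):
R_common brick = L/(kA) = 0.055/(0.764×31.4) = 0.002293 K/W
R_float glass = L/(kA) = 0.018/(0.944×31.4) = 6.073×10^-4 K/W
R_outer film = 1/(h_o·A) = 1/(20.7×31.4) = 0.001539 K/W
Sum of known resistances R_other = 0.004438 K/W
Total R = ΔT/Q = 26/534 = 0.04869 K/W
R_expanded polystyrene = R_total − R_other = 0.04425 K/W
k = L/(R·A) = 0.055/(0.04425×31.4)

k ≈ 0.0396 W/(m·K)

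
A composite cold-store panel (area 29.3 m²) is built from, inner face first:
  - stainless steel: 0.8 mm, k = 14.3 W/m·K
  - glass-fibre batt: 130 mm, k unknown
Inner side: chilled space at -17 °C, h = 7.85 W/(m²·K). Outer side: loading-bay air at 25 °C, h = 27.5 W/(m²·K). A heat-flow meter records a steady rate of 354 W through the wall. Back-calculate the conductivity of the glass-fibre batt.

Model the wall as resistances in series:
R_inner film = 1/(h_i·A) = 1/(7.85×29.3) = 0.004348 K/W
R_stainless steel = L/(kA) = 0.0008/(14.3×29.3) = 1.909×10^-6 K/W
R_outer film = 1/(h_o·A) = 1/(27.5×29.3) = 0.001241 K/W
Sum of known resistances R_other = 0.005591 K/W
Total R = ΔT/Q = 42/354 = 0.1186 K/W
R_glass-fibre batt = R_total − R_other = 0.1131 K/W
k = L/(R·A) = 0.13/(0.1131×29.3)

k ≈ 0.0392 W/(m·K)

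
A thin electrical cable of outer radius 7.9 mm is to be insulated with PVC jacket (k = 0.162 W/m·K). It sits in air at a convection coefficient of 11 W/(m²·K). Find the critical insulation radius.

For a cylinder r_cr = k/h = 0.162/11
r_cr = 14.7 mm; since the bare radius (7.9 mm) is below r_cr, adding a thin layer of insulation will *increase* heat loss.

r_cr ≈ 14.7 mm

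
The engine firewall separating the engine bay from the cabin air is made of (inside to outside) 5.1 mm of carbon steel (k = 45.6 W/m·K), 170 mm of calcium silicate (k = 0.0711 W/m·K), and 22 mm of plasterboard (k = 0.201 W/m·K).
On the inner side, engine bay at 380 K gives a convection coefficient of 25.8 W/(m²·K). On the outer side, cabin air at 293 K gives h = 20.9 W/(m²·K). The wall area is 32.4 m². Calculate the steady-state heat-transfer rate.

Using the resistance-network approach (series):
R_inner film = 1/(h_i·A) = 1/(25.8×32.4) = 0.001196 K/W
R_carbon steel = L/(kA) = 0.0051/(45.6×32.4) = 3.452×10^-6 K/W
R_calcium silicate = L/(kA) = 0.17/(0.0711×32.4) = 0.0738 K/W
R_plasterboard = L/(kA) = 0.022/(0.201×32.4) = 0.003378 K/W
R_outer film = 1/(h_o·A) = 1/(20.9×32.4) = 0.001477 K/W
R_total = 0.07985 K/W
Q = ΔT / R_total = 87 / 0.07985

Q ≈ 1090 W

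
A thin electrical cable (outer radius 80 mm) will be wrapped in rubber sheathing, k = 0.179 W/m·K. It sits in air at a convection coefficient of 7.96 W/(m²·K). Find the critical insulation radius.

r_cr ≈ 22.5 mm

For a cylinder r_cr = k/h = 0.179/7.96
r_cr = 22.5 mm; since the bare radius (80 mm) is above r_cr, any added insulation will reduce heat loss.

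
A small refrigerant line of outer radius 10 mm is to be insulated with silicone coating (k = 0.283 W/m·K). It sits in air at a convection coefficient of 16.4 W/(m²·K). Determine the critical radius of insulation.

r_cr ≈ 17.3 mm

For a cylinder r_cr = k/h = 0.283/16.4
r_cr = 17.3 mm; since the bare radius (10 mm) is below r_cr, adding a thin layer of insulation will *increase* heat loss.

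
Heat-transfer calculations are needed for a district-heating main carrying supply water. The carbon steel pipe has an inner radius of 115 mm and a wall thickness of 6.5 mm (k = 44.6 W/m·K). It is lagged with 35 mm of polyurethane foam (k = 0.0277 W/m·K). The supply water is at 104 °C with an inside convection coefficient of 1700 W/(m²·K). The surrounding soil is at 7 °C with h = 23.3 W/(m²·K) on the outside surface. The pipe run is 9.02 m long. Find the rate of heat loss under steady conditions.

Q ≈ 584 W

Radial resistances (cylindrical: R_cond = ln(r_o/r_i)/(2πkL), R_conv = 1/(h·2πrL)):
R_inner film = 1/(h_i·2πr₁L) = 1/(1700×2π×0.115×9.02) = 9.025×10^-5 K/W
R_carbon steel pipe wall = ln(121.5/115)/(2π×44.6×9.02) = 2.175×10^-5 K/W
R_polyurethane foam = ln(156.5/121.5)/(2π×0.0277×9.02) = 0.1612 K/W
R_outer film = 1/(h_o·2πr_oL) = 1/(23.3×2π×0.1565×9.02) = 0.004839 K/W
R_total = 0.1662 K/W
Q = ΔT/R_total = 97/0.1662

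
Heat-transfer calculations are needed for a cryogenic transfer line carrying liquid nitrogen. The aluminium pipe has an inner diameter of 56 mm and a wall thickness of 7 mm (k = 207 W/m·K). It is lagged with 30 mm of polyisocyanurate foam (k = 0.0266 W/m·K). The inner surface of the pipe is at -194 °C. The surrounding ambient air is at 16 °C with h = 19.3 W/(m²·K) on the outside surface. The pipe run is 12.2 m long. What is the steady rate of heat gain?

Q ≈ 669 W

Treating each annulus and film as a series resistance:
R_aluminium pipe wall = ln(35/28)/(2π×207×12.2) = 1.406×10^-5 K/W
R_polyisocyanurate foam = ln(65/35)/(2π×0.0266×12.2) = 0.3036 K/W
R_outer film = 1/(h_o·2πr_oL) = 1/(19.3×2π×0.065×12.2) = 0.0104 K/W
R_total = 0.314 K/W
Q = ΔT/R_total = 210/0.314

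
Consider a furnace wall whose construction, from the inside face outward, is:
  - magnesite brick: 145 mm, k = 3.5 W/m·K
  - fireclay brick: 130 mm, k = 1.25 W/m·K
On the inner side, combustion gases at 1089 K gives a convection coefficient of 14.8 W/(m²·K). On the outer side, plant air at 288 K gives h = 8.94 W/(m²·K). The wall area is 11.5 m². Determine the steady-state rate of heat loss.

Q ≈ 28400 W

Model the wall as resistances in series:
R_inner film = 1/(h_i·A) = 1/(14.8×11.5) = 0.005875 K/W
R_magnesite brick = L/(kA) = 0.145/(3.5×11.5) = 0.003602 K/W
R_fireclay brick = L/(kA) = 0.13/(1.25×11.5) = 0.009043 K/W
R_outer film = 1/(h_o·A) = 1/(8.94×11.5) = 0.009727 K/W
R_total = 0.02825 K/W
Q = ΔT / R_total = 801 / 0.02825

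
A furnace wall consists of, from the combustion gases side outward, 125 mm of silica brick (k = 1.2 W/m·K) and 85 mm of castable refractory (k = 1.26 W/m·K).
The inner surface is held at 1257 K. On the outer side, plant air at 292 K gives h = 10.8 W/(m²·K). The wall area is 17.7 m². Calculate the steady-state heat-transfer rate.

Q ≈ 64600 W

Treating each layer as a thermal resistance in series:
R_silica brick = L/(kA) = 0.125/(1.2×17.7) = 0.005885 K/W
R_castable refractory = L/(kA) = 0.085/(1.26×17.7) = 0.003811 K/W
R_outer film = 1/(h_o·A) = 1/(10.8×17.7) = 0.005231 K/W
R_total = 0.01493 K/W
Q = ΔT / R_total = 965 / 0.01493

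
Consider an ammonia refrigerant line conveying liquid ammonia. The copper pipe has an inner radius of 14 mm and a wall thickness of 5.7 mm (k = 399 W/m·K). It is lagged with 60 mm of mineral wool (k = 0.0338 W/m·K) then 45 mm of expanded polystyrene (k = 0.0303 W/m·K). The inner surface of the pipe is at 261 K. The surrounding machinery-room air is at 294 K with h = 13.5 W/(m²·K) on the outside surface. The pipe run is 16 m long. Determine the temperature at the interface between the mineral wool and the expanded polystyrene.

Treating each annulus and film as a series resistance:
R_copper pipe wall = ln(19.7/14)/(2π×399×16) = 8.515×10^-6 K/W
R_mineral wool = ln(79.7/19.7)/(2π×0.0338×16) = 0.4113 K/W
R_expanded polystyrene = ln(124.7/79.7)/(2π×0.0303×16) = 0.147 K/W
R_outer film = 1/(h_o·2πr_oL) = 1/(13.5×2π×0.1247×16) = 0.005909 K/W
R_total = 0.5642 K/W
Q = ΔT/R_total = 33/0.5642
Q = 58.5 W
T_interface = T_inner + Q·ΣR(inner→interface) = 261 + 58.5×0.4113

T ≈ 285 K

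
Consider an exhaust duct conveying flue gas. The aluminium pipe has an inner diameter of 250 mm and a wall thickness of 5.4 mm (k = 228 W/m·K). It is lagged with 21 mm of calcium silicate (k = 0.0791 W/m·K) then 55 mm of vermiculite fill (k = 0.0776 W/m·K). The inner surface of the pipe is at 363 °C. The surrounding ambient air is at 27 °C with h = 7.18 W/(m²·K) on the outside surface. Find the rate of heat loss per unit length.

q′ ≈ 322 W/m

Per-layer cylindrical resistances, series-summed:
R_aluminium pipe wall = ln(130.4/125)/(2π×228×1) = 2.952×10^-5 K/W
R_calcium silicate = ln(151.4/130.4)/(2π×0.0791×1) = 0.3004 K/W
R_vermiculite fill = ln(206.4/151.4)/(2π×0.0776×1) = 0.6356 K/W
R_outer film = 1/(h_o·2πr_oL) = 1/(7.18×2π×0.2064×1) = 0.1074 K/W
R_total = 1.043 K/W
Q = ΔT/R_total = 336/1.043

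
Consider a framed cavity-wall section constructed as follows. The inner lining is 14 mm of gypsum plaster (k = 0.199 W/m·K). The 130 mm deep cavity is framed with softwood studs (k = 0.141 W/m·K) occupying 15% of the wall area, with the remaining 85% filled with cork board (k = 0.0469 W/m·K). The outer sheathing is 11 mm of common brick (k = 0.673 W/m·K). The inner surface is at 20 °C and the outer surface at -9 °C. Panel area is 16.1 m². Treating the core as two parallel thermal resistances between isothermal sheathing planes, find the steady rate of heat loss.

Sheathing layers in series; stud and cavity paths in parallel between them.
R_inner = 0.014/(0.199×16.1) = 0.00437 K/W
R_stud  = 0.13/(0.141×0.15×16.1) = 0.3818 K/W
R_cav   = 0.13/(0.0469×0.85×16.1) = 0.2025 K/W
1/R_core = 1/R_stud + 1/R_cav → R_core = 0.1323 K/W
R_outer = 0.011/(0.673×16.1) = 0.001015 K/W
R_total = 0.1377 K/W
Q = ΔT/R_total = 29/0.1377

Q ≈ 211 W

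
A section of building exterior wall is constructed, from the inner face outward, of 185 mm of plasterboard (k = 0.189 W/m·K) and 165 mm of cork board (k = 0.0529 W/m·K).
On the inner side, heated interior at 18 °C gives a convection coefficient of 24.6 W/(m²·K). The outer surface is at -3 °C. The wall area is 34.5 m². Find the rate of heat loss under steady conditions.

Q ≈ 175 W

Series thermal resistances:
R_inner film = 1/(h_i·A) = 1/(24.6×34.5) = 0.001178 K/W
R_plasterboard = L/(kA) = 0.185/(0.189×34.5) = 0.02837 K/W
R_cork board = L/(kA) = 0.165/(0.0529×34.5) = 0.09041 K/W
R_total = 0.12 K/W
Q = ΔT / R_total = 21 / 0.12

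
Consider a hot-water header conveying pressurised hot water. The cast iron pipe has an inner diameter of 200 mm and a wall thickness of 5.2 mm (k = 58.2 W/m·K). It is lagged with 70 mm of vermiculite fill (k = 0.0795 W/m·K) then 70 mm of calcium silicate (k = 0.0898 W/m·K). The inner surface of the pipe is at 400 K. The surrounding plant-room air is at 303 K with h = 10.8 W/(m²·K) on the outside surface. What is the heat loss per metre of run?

Cylindrical conduction, so R = ln(r₂/r₁)/(2πkL) per layer, in series:
R_cast iron pipe wall = ln(105.2/100)/(2π×58.2×1) = 1.386×10^-4 K/W
R_vermiculite fill = ln(175.2/105.2)/(2π×0.0795×1) = 1.021 K/W
R_calcium silicate = ln(245.2/175.2)/(2π×0.0898×1) = 0.5958 K/W
R_outer film = 1/(h_o·2πr_oL) = 1/(10.8×2π×0.2452×1) = 0.0601 K/W
R_total = 1.677 K/W
Q = ΔT/R_total = 97/1.677

q′ ≈ 57.8 W/m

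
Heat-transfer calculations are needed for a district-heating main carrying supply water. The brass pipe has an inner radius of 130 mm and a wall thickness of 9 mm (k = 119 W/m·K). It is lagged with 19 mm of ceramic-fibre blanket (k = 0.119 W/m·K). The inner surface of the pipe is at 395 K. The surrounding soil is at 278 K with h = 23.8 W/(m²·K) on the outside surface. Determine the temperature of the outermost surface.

T ≈ 301 K

Per-layer cylindrical resistances, series-summed:
R_brass pipe wall = ln(139/130)/(2π×119×1) = 8.953×10^-5 K/W
R_ceramic-fibre blanket = ln(158/139)/(2π×0.119×1) = 0.1714 K/W
R_outer film = 1/(h_o·2πr_oL) = 1/(23.8×2π×0.158×1) = 0.04232 K/W
R_total = 0.2138 K/W
Q = ΔT/R_total = 117/0.2138
Q = 547 W/m
T_interface = T_inner − Q·ΣR(inner→interface) = 395 − 547×0.1714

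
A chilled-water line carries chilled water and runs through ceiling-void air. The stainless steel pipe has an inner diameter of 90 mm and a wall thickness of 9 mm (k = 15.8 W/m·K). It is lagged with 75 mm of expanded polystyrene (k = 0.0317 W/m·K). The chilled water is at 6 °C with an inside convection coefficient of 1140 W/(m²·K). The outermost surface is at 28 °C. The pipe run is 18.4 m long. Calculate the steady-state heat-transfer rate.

Treating each annulus and film as a series resistance:
R_inner film = 1/(h_i·2πr₁L) = 1/(1140×2π×0.045×18.4) = 1.686×10^-4 K/W
R_stainless steel pipe wall = ln(54/45)/(2π×15.8×18.4) = 9.981×10^-5 K/W
R_expanded polystyrene = ln(129/54)/(2π×0.0317×18.4) = 0.2376 K/W
R_total = 0.2379 K/W
Q = ΔT/R_total = 22/0.2379

Q ≈ 92.5 W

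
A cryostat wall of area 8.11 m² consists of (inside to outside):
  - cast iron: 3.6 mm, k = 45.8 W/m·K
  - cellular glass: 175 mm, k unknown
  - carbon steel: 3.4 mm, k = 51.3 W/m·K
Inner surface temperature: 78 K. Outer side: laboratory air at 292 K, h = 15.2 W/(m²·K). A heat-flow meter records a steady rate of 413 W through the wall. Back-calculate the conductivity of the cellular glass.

Thermal resistances in series:
R_cast iron = L/(kA) = 0.0036/(45.8×8.11) = 9.692×10^-6 K/W
R_carbon steel = L/(kA) = 0.0034/(51.3×8.11) = 8.172×10^-6 K/W
R_outer film = 1/(h_o·A) = 1/(15.2×8.11) = 0.008112 K/W
Sum of known resistances R_other = 0.00813 K/W
Total R = ΔT/Q = 214/413 = 0.5182 K/W
R_cellular glass = R_total − R_other = 0.51 K/W
k = L/(R·A) = 0.175/(0.51×8.11)

k ≈ 0.0423 W/(m·K)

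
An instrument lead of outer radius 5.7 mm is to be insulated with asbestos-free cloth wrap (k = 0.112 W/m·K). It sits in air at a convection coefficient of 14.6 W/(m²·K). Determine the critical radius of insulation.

For a cylinder r_cr = k/h = 0.112/14.6
r_cr = 7.67 mm; since the bare radius (5.7 mm) is below r_cr, adding a thin layer of insulation will *increase* heat loss.

r_cr ≈ 7.67 mm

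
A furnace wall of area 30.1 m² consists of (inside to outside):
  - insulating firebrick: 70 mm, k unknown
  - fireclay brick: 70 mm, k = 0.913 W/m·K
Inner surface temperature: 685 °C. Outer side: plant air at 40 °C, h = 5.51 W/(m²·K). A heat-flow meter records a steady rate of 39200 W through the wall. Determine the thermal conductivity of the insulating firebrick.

k ≈ 0.295 W/(m·K)

Treating each layer as a thermal resistance in series:
R_fireclay brick = L/(kA) = 0.07/(0.913×30.1) = 0.002547 K/W
R_outer film = 1/(h_o·A) = 1/(5.51×30.1) = 0.00603 K/W
Sum of known resistances R_other = 0.008577 K/W
Total R = ΔT/Q = 645/39200 = 0.01645 K/W
R_insulating firebrick = R_total − R_other = 0.007877 K/W
k = L/(R·A) = 0.07/(0.007877×30.1)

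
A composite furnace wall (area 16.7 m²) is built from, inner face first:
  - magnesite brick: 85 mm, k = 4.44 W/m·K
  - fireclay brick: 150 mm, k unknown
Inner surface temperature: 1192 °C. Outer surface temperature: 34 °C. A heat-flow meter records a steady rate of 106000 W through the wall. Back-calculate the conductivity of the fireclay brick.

Model the wall as resistances in series:
R_magnesite brick = L/(kA) = 0.085/(4.44×16.7) = 0.001146 K/W
Sum of known resistances R_other = 0.001146 K/W
Total R = ΔT/Q = 1158/106000 = 0.01092 K/W
R_fireclay brick = R_total − R_other = 0.009778 K/W
k = L/(R·A) = 0.15/(0.009778×16.7)

k ≈ 0.919 W/(m·K)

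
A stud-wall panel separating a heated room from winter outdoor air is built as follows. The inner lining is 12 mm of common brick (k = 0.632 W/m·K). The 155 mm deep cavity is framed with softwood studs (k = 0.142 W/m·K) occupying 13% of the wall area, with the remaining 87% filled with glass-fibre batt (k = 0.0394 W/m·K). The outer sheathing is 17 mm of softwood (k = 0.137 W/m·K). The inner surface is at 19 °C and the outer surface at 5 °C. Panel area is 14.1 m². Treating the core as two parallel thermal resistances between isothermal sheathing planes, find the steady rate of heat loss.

Q ≈ 64 W

Sheathing layers in series; stud and cavity paths in parallel between them.
R_inner = 0.012/(0.632×14.1) = 0.001347 K/W
R_stud  = 0.155/(0.142×0.13×14.1) = 0.5955 K/W
R_cav   = 0.155/(0.0394×0.87×14.1) = 0.3207 K/W
1/R_core = 1/R_stud + 1/R_cav → R_core = 0.2084 K/W
R_outer = 0.017/(0.137×14.1) = 0.008801 K/W
R_total = 0.2186 K/W
Q = ΔT/R_total = 14/0.2186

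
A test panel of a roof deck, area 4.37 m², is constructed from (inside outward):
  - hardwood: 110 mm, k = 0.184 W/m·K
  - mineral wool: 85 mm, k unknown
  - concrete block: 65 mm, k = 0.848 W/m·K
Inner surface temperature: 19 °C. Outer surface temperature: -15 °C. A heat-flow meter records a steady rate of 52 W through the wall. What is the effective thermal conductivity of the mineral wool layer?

k ≈ 0.0389 W/(m·K)

Model the wall as resistances in series:
R_hardwood = L/(kA) = 0.11/(0.184×4.37) = 0.1368 K/W
R_concrete block = L/(kA) = 0.065/(0.848×4.37) = 0.01754 K/W
Sum of known resistances R_other = 0.1543 K/W
Total R = ΔT/Q = 34/52 = 0.6538 K/W
R_mineral wool = R_total − R_other = 0.4995 K/W
k = L/(R·A) = 0.085/(0.4995×4.37)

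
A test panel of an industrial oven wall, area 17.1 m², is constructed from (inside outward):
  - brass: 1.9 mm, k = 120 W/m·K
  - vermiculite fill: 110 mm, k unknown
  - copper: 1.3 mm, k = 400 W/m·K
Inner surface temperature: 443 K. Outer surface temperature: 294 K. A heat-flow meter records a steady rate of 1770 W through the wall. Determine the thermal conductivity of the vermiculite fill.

Series thermal resistances:
R_brass = L/(kA) = 0.0019/(120×17.1) = 9.259×10^-7 K/W
R_copper = L/(kA) = 0.0013/(400×17.1) = 1.901×10^-7 K/W
Sum of known resistances R_other = 1.116×10^-6 K/W
Total R = ΔT/Q = 149/1770 = 0.08418 K/W
R_vermiculite fill = R_total − R_other = 0.08418 K/W
k = L/(R·A) = 0.11/(0.08418×17.1)

k ≈ 0.0764 W/(m·K)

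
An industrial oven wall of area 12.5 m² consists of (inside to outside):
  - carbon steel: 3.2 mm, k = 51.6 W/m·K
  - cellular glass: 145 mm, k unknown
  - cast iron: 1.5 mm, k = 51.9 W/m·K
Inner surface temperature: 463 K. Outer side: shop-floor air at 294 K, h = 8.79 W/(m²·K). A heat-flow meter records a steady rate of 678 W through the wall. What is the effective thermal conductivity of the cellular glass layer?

k ≈ 0.0483 W/(m·K)

Using the resistance-network approach (series):
R_carbon steel = L/(kA) = 0.0032/(51.6×12.5) = 4.961×10^-6 K/W
R_cast iron = L/(kA) = 0.0015/(51.9×12.5) = 2.312×10^-6 K/W
R_outer film = 1/(h_o·A) = 1/(8.79×12.5) = 0.009101 K/W
Sum of known resistances R_other = 0.009109 K/W
Total R = ΔT/Q = 169/678 = 0.2493 K/W
R_cellular glass = R_total − R_other = 0.2402 K/W
k = L/(R·A) = 0.145/(0.2402×12.5)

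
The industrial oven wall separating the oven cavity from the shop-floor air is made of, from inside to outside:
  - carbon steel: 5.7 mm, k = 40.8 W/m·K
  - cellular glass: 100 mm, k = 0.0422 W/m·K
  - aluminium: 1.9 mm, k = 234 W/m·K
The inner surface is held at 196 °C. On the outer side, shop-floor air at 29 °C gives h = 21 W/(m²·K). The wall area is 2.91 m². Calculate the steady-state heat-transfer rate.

Q ≈ 201 W

Thermal resistances in series:
R_carbon steel = L/(kA) = 0.0057/(40.8×2.91) = 4.801×10^-5 K/W
R_cellular glass = L/(kA) = 0.1/(0.0422×2.91) = 0.8143 K/W
R_aluminium = L/(kA) = 0.0019/(234×2.91) = 2.79×10^-6 K/W
R_outer film = 1/(h_o·A) = 1/(21×2.91) = 0.01636 K/W
R_total = 0.8307 K/W
Q = ΔT / R_total = 167 / 0.8307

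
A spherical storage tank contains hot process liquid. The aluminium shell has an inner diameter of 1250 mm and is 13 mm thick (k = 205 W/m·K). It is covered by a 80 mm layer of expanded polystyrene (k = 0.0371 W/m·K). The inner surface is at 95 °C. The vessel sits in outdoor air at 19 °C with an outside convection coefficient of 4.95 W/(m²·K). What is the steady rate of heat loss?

Q ≈ 187 W

Radial (spherical) resistances in series:
R_aluminium shell = (1/0.625 − 1/0.638)/(4π×205) = 1.266×10^-5 K/W
R_expanded polystyrene = (1/0.638 − 1/0.718)/(4π×0.0371) = 0.3746 K/W
R_outer film = 1/(h·4πr_o²) = 1/(4.95×4π×0.718²) = 0.03118 K/W
R_total = 0.4058 K/W
Q = ΔT/R_total = 76/0.4058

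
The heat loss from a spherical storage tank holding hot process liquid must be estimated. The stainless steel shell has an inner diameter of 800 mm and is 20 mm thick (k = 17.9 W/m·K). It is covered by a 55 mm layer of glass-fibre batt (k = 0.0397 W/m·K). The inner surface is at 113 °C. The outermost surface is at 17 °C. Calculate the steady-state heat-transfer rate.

Spherical conduction: R = (1/r_in − 1/r_out)/(4πk) per layer; series-sum.
R_stainless steel shell = (1/0.4 − 1/0.42)/(4π×17.9) = 5.292×10^-4 K/W
R_glass-fibre batt = (1/0.42 − 1/0.475)/(4π×0.0397) = 0.5526 K/W
R_total = 0.5531 K/W
Q = ΔT/R_total = 96/0.5531

Q ≈ 174 W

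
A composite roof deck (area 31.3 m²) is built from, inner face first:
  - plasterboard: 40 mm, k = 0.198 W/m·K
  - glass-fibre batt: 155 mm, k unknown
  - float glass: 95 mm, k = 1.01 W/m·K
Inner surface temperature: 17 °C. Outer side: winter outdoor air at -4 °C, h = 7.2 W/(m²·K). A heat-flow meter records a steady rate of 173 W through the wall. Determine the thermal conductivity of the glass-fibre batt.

Using the resistance-network approach (series):
R_plasterboard = L/(kA) = 0.04/(0.198×31.3) = 0.006454 K/W
R_float glass = L/(kA) = 0.095/(1.01×31.3) = 0.003005 K/W
R_outer film = 1/(h_o·A) = 1/(7.2×31.3) = 0.004437 K/W
Sum of known resistances R_other = 0.0139 K/W
Total R = ΔT/Q = 21/173 = 0.1214 K/W
R_glass-fibre batt = R_total − R_other = 0.1075 K/W
k = L/(R·A) = 0.155/(0.1075×31.3)

k ≈ 0.0461 W/(m·K)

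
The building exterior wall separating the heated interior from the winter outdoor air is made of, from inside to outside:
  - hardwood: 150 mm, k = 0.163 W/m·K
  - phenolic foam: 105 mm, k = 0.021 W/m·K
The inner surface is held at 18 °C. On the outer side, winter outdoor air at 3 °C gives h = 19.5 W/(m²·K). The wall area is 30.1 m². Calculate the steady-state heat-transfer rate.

Q ≈ 75.6 W

Thermal resistances in series:
R_hardwood = L/(kA) = 0.15/(0.163×30.1) = 0.03057 K/W
R_phenolic foam = L/(kA) = 0.105/(0.021×30.1) = 0.1661 K/W
R_outer film = 1/(h_o·A) = 1/(19.5×30.1) = 0.001704 K/W
R_total = 0.1984 K/W
Q = ΔT / R_total = 15 / 0.1984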